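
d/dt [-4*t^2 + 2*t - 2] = 2 - 8*t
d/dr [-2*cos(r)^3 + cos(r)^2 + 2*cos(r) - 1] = 2*(3*cos(r)^2 - cos(r) - 1)*sin(r)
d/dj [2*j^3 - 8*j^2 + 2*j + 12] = 6*j^2 - 16*j + 2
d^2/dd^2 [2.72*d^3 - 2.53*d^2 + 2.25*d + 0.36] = 16.32*d - 5.06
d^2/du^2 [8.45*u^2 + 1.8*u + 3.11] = 16.9000000000000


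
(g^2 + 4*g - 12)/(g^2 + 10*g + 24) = (g - 2)/(g + 4)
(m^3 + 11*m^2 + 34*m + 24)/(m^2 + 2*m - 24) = (m^2 + 5*m + 4)/(m - 4)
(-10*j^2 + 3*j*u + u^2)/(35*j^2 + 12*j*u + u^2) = (-2*j + u)/(7*j + u)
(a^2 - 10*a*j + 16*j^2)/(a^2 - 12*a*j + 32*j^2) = (a - 2*j)/(a - 4*j)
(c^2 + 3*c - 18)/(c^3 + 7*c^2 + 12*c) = (c^2 + 3*c - 18)/(c*(c^2 + 7*c + 12))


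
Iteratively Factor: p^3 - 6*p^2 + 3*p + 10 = (p + 1)*(p^2 - 7*p + 10) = (p - 5)*(p + 1)*(p - 2)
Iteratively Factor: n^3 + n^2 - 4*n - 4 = (n + 1)*(n^2 - 4) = (n + 1)*(n + 2)*(n - 2)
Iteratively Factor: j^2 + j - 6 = (j - 2)*(j + 3)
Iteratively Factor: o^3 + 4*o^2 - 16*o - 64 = (o - 4)*(o^2 + 8*o + 16) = (o - 4)*(o + 4)*(o + 4)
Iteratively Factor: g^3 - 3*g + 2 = (g + 2)*(g^2 - 2*g + 1) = (g - 1)*(g + 2)*(g - 1)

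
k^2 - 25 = (k - 5)*(k + 5)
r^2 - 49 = (r - 7)*(r + 7)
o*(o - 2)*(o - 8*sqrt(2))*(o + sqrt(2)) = o^4 - 7*sqrt(2)*o^3 - 2*o^3 - 16*o^2 + 14*sqrt(2)*o^2 + 32*o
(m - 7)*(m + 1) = m^2 - 6*m - 7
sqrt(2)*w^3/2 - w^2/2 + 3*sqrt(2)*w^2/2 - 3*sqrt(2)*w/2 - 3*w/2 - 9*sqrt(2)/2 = (w + 3)*(w - 3*sqrt(2)/2)*(sqrt(2)*w/2 + 1)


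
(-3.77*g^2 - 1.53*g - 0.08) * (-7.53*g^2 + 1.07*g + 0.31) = 28.3881*g^4 + 7.487*g^3 - 2.2034*g^2 - 0.5599*g - 0.0248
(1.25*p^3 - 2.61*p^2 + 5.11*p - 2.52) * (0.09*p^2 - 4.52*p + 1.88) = 0.1125*p^5 - 5.8849*p^4 + 14.6071*p^3 - 28.2308*p^2 + 20.9972*p - 4.7376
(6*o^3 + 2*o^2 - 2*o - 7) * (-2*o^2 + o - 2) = -12*o^5 + 2*o^4 - 6*o^3 + 8*o^2 - 3*o + 14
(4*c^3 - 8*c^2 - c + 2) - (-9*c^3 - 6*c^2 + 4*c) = 13*c^3 - 2*c^2 - 5*c + 2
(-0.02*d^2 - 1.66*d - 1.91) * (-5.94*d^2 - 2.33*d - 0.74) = 0.1188*d^4 + 9.907*d^3 + 15.228*d^2 + 5.6787*d + 1.4134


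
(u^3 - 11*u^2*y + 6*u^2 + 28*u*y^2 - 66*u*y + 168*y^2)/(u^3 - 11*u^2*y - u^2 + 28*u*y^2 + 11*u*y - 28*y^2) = (u + 6)/(u - 1)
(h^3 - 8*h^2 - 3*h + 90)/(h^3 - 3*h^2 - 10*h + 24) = (h^2 - 11*h + 30)/(h^2 - 6*h + 8)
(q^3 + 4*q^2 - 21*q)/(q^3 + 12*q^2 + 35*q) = (q - 3)/(q + 5)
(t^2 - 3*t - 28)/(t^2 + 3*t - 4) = (t - 7)/(t - 1)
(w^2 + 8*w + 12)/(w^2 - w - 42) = (w + 2)/(w - 7)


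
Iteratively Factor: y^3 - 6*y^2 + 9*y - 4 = (y - 1)*(y^2 - 5*y + 4) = (y - 4)*(y - 1)*(y - 1)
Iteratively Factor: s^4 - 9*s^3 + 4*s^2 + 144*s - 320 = (s + 4)*(s^3 - 13*s^2 + 56*s - 80) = (s - 5)*(s + 4)*(s^2 - 8*s + 16) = (s - 5)*(s - 4)*(s + 4)*(s - 4)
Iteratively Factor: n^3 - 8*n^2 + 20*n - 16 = (n - 2)*(n^2 - 6*n + 8) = (n - 2)^2*(n - 4)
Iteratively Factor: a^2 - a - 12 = (a - 4)*(a + 3)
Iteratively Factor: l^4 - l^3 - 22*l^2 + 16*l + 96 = (l + 2)*(l^3 - 3*l^2 - 16*l + 48) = (l - 4)*(l + 2)*(l^2 + l - 12) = (l - 4)*(l + 2)*(l + 4)*(l - 3)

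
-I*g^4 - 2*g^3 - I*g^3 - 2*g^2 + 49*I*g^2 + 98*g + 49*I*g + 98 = (g - 7)*(g + 7)*(g - 2*I)*(-I*g - I)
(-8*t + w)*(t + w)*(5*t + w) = -40*t^3 - 43*t^2*w - 2*t*w^2 + w^3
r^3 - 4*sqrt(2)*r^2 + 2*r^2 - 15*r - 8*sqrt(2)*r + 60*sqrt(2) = (r - 3)*(r + 5)*(r - 4*sqrt(2))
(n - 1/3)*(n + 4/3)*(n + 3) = n^3 + 4*n^2 + 23*n/9 - 4/3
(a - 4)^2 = a^2 - 8*a + 16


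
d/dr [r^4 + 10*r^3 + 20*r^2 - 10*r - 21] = 4*r^3 + 30*r^2 + 40*r - 10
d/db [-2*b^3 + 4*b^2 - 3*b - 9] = -6*b^2 + 8*b - 3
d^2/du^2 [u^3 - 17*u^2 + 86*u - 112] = 6*u - 34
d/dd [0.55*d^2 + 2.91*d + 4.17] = 1.1*d + 2.91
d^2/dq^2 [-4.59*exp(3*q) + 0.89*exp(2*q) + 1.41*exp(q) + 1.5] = (-41.31*exp(2*q) + 3.56*exp(q) + 1.41)*exp(q)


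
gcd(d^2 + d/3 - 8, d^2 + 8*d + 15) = d + 3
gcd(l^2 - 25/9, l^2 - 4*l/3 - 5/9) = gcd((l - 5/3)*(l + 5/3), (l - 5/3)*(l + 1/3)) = l - 5/3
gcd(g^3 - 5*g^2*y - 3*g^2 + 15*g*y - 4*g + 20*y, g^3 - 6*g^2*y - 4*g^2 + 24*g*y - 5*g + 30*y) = g + 1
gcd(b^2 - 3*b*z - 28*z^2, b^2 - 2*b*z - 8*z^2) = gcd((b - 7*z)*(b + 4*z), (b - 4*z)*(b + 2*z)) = 1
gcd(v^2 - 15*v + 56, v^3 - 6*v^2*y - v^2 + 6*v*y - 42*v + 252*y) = v - 7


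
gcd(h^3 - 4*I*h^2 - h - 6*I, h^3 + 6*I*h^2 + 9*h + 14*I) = h^2 - I*h + 2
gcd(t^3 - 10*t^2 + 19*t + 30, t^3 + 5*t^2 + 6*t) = 1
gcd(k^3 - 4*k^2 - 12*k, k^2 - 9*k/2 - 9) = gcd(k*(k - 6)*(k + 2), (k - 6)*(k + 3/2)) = k - 6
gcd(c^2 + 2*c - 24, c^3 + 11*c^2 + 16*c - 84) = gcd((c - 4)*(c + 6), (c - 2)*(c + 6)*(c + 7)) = c + 6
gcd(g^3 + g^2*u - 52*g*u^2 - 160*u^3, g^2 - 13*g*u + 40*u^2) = -g + 8*u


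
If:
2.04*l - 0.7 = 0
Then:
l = 0.34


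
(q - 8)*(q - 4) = q^2 - 12*q + 32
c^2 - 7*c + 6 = (c - 6)*(c - 1)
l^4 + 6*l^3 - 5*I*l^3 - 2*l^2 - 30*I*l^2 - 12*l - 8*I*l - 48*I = (l + 6)*(l - 4*I)*(l - 2*I)*(l + I)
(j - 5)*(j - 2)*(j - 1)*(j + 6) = j^4 - 2*j^3 - 31*j^2 + 92*j - 60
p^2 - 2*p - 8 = (p - 4)*(p + 2)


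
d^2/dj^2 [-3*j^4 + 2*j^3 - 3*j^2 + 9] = -36*j^2 + 12*j - 6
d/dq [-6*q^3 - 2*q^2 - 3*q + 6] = -18*q^2 - 4*q - 3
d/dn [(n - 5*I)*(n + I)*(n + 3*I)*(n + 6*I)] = 4*n^3 + 15*I*n^2 + 46*n + 117*I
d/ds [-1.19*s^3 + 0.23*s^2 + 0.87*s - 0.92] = -3.57*s^2 + 0.46*s + 0.87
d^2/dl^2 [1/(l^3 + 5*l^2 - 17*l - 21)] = 2*(-(3*l + 5)*(l^3 + 5*l^2 - 17*l - 21) + (3*l^2 + 10*l - 17)^2)/(l^3 + 5*l^2 - 17*l - 21)^3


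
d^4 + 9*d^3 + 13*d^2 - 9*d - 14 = (d - 1)*(d + 1)*(d + 2)*(d + 7)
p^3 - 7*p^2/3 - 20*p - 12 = (p - 6)*(p + 2/3)*(p + 3)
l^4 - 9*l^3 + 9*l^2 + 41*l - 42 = (l - 7)*(l - 3)*(l - 1)*(l + 2)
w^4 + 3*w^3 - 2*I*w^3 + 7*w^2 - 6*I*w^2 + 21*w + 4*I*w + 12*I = (w + 3)*(w - 4*I)*(w + I)^2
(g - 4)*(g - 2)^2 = g^3 - 8*g^2 + 20*g - 16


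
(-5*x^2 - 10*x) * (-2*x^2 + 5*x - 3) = 10*x^4 - 5*x^3 - 35*x^2 + 30*x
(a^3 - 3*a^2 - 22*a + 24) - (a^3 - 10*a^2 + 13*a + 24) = 7*a^2 - 35*a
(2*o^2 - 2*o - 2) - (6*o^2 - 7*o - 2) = -4*o^2 + 5*o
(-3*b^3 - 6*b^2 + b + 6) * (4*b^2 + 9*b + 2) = -12*b^5 - 51*b^4 - 56*b^3 + 21*b^2 + 56*b + 12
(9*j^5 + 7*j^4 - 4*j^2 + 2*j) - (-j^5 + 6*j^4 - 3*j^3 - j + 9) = 10*j^5 + j^4 + 3*j^3 - 4*j^2 + 3*j - 9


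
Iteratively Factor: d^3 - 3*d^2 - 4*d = (d)*(d^2 - 3*d - 4) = d*(d - 4)*(d + 1)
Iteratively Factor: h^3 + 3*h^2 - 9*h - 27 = (h + 3)*(h^2 - 9) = (h + 3)^2*(h - 3)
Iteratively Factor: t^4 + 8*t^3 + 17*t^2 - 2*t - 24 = (t + 3)*(t^3 + 5*t^2 + 2*t - 8) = (t + 2)*(t + 3)*(t^2 + 3*t - 4) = (t + 2)*(t + 3)*(t + 4)*(t - 1)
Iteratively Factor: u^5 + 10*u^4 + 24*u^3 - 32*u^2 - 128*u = (u - 2)*(u^4 + 12*u^3 + 48*u^2 + 64*u) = (u - 2)*(u + 4)*(u^3 + 8*u^2 + 16*u) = (u - 2)*(u + 4)^2*(u^2 + 4*u) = (u - 2)*(u + 4)^3*(u)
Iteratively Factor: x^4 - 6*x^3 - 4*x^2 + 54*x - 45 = (x - 5)*(x^3 - x^2 - 9*x + 9) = (x - 5)*(x + 3)*(x^2 - 4*x + 3) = (x - 5)*(x - 1)*(x + 3)*(x - 3)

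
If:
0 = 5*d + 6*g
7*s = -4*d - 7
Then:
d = -7*s/4 - 7/4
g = 35*s/24 + 35/24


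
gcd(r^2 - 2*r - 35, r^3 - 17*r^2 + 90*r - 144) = 1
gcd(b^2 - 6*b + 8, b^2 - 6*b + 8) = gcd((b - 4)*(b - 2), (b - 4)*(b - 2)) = b^2 - 6*b + 8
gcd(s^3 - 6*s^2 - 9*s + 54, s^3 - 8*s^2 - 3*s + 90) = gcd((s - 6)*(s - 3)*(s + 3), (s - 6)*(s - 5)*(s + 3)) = s^2 - 3*s - 18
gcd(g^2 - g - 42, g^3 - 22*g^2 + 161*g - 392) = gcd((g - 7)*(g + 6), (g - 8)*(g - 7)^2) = g - 7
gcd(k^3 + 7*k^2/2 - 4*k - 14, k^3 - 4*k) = k^2 - 4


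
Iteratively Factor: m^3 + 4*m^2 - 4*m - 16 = (m + 4)*(m^2 - 4) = (m - 2)*(m + 4)*(m + 2)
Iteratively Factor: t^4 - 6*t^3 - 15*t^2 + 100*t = (t - 5)*(t^3 - t^2 - 20*t) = (t - 5)^2*(t^2 + 4*t) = (t - 5)^2*(t + 4)*(t)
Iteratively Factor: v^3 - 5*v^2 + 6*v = (v - 3)*(v^2 - 2*v) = v*(v - 3)*(v - 2)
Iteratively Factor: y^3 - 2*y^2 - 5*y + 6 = (y - 3)*(y^2 + y - 2) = (y - 3)*(y + 2)*(y - 1)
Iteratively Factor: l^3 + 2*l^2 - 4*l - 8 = (l + 2)*(l^2 - 4) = (l - 2)*(l + 2)*(l + 2)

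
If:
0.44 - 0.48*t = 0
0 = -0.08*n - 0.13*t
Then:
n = -1.49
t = 0.92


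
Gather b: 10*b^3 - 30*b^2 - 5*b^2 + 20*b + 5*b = 10*b^3 - 35*b^2 + 25*b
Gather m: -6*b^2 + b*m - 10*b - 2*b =-6*b^2 + b*m - 12*b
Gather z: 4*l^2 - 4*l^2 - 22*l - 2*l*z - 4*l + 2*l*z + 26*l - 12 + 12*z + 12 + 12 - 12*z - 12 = 0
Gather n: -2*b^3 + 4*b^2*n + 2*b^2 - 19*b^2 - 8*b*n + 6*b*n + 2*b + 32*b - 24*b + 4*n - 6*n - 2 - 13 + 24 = -2*b^3 - 17*b^2 + 10*b + n*(4*b^2 - 2*b - 2) + 9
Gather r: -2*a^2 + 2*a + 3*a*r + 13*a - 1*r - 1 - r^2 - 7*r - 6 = -2*a^2 + 15*a - r^2 + r*(3*a - 8) - 7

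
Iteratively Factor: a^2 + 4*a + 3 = (a + 3)*(a + 1)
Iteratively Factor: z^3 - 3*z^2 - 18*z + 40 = (z - 2)*(z^2 - z - 20) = (z - 5)*(z - 2)*(z + 4)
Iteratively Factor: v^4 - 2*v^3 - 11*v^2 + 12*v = (v - 4)*(v^3 + 2*v^2 - 3*v) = (v - 4)*(v - 1)*(v^2 + 3*v) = (v - 4)*(v - 1)*(v + 3)*(v)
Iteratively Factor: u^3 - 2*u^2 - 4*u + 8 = (u + 2)*(u^2 - 4*u + 4) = (u - 2)*(u + 2)*(u - 2)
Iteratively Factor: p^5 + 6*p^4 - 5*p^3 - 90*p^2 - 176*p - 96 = (p + 2)*(p^4 + 4*p^3 - 13*p^2 - 64*p - 48) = (p - 4)*(p + 2)*(p^3 + 8*p^2 + 19*p + 12) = (p - 4)*(p + 1)*(p + 2)*(p^2 + 7*p + 12) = (p - 4)*(p + 1)*(p + 2)*(p + 4)*(p + 3)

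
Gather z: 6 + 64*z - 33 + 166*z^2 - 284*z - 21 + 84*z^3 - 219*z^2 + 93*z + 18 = 84*z^3 - 53*z^2 - 127*z - 30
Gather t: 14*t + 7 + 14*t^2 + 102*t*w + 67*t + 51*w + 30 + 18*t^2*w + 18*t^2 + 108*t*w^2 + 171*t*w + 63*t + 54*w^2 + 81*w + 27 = t^2*(18*w + 32) + t*(108*w^2 + 273*w + 144) + 54*w^2 + 132*w + 64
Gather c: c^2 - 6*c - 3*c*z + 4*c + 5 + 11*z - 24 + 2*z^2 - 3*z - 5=c^2 + c*(-3*z - 2) + 2*z^2 + 8*z - 24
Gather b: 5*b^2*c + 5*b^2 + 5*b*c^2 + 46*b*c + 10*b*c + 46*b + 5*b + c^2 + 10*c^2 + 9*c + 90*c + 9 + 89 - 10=b^2*(5*c + 5) + b*(5*c^2 + 56*c + 51) + 11*c^2 + 99*c + 88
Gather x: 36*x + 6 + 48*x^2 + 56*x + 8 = 48*x^2 + 92*x + 14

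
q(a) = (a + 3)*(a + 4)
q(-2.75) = 0.31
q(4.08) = 57.21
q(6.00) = 90.00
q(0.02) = 12.14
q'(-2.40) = 2.20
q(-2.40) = 0.96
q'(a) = 2*a + 7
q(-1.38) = 4.24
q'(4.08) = 15.16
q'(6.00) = 19.00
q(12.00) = 240.00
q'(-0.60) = 5.80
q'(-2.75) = 1.50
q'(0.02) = 7.04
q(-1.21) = 4.99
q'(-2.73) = 1.54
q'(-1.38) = 4.24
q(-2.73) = 0.34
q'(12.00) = 31.00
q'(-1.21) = 4.58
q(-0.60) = 8.16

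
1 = 1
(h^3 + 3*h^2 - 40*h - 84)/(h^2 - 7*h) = (h^3 + 3*h^2 - 40*h - 84)/(h*(h - 7))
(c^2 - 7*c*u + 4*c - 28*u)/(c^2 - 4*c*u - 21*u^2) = (c + 4)/(c + 3*u)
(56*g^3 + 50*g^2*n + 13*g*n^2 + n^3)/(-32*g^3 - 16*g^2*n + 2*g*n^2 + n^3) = (-7*g - n)/(4*g - n)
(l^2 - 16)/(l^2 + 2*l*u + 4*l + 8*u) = (l - 4)/(l + 2*u)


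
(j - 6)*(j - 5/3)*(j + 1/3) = j^3 - 22*j^2/3 + 67*j/9 + 10/3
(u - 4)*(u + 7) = u^2 + 3*u - 28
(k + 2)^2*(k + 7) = k^3 + 11*k^2 + 32*k + 28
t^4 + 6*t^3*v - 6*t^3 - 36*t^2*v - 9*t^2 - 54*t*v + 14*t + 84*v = (t - 7)*(t - 1)*(t + 2)*(t + 6*v)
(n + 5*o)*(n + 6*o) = n^2 + 11*n*o + 30*o^2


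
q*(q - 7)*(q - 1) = q^3 - 8*q^2 + 7*q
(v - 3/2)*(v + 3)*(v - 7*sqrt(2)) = v^3 - 7*sqrt(2)*v^2 + 3*v^2/2 - 21*sqrt(2)*v/2 - 9*v/2 + 63*sqrt(2)/2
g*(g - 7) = g^2 - 7*g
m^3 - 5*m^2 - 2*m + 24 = (m - 4)*(m - 3)*(m + 2)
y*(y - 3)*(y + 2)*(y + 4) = y^4 + 3*y^3 - 10*y^2 - 24*y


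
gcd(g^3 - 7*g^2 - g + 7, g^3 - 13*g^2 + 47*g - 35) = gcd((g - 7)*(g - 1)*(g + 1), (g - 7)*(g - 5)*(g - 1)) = g^2 - 8*g + 7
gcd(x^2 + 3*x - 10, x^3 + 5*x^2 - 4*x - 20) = x^2 + 3*x - 10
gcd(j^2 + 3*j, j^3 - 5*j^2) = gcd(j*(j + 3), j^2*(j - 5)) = j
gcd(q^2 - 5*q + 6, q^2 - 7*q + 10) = q - 2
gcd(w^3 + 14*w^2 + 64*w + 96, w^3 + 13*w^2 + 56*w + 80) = w^2 + 8*w + 16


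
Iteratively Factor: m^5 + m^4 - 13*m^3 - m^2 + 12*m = (m - 3)*(m^4 + 4*m^3 - m^2 - 4*m) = (m - 3)*(m + 1)*(m^3 + 3*m^2 - 4*m) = (m - 3)*(m - 1)*(m + 1)*(m^2 + 4*m) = (m - 3)*(m - 1)*(m + 1)*(m + 4)*(m)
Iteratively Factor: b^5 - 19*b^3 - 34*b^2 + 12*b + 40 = (b + 2)*(b^4 - 2*b^3 - 15*b^2 - 4*b + 20) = (b - 1)*(b + 2)*(b^3 - b^2 - 16*b - 20) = (b - 1)*(b + 2)^2*(b^2 - 3*b - 10) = (b - 5)*(b - 1)*(b + 2)^2*(b + 2)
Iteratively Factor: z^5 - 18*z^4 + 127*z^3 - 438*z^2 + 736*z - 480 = (z - 5)*(z^4 - 13*z^3 + 62*z^2 - 128*z + 96) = (z - 5)*(z - 2)*(z^3 - 11*z^2 + 40*z - 48) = (z - 5)*(z - 4)*(z - 2)*(z^2 - 7*z + 12) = (z - 5)*(z - 4)*(z - 3)*(z - 2)*(z - 4)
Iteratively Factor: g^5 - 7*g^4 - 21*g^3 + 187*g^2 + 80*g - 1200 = (g - 4)*(g^4 - 3*g^3 - 33*g^2 + 55*g + 300) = (g - 4)*(g + 3)*(g^3 - 6*g^2 - 15*g + 100) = (g - 4)*(g + 3)*(g + 4)*(g^2 - 10*g + 25) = (g - 5)*(g - 4)*(g + 3)*(g + 4)*(g - 5)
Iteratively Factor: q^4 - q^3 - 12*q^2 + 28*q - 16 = (q - 2)*(q^3 + q^2 - 10*q + 8) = (q - 2)*(q + 4)*(q^2 - 3*q + 2) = (q - 2)^2*(q + 4)*(q - 1)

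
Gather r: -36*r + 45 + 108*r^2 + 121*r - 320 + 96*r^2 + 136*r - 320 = 204*r^2 + 221*r - 595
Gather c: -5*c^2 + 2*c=-5*c^2 + 2*c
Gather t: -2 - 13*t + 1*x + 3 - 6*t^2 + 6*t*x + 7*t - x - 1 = -6*t^2 + t*(6*x - 6)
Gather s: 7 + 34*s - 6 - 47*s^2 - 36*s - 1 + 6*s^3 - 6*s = 6*s^3 - 47*s^2 - 8*s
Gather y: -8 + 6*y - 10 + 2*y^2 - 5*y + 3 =2*y^2 + y - 15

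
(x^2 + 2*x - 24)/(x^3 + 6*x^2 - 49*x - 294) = (x - 4)/(x^2 - 49)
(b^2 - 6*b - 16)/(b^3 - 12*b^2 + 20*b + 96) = 1/(b - 6)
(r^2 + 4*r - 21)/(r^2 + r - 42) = (r - 3)/(r - 6)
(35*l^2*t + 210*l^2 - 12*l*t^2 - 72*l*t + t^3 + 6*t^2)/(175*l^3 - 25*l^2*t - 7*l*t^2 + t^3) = (t + 6)/(5*l + t)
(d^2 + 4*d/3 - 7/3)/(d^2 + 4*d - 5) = (d + 7/3)/(d + 5)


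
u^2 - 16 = (u - 4)*(u + 4)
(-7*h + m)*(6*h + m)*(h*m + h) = -42*h^3*m - 42*h^3 - h^2*m^2 - h^2*m + h*m^3 + h*m^2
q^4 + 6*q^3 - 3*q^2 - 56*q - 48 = (q - 3)*(q + 1)*(q + 4)^2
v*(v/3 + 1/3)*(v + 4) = v^3/3 + 5*v^2/3 + 4*v/3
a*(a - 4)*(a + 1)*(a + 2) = a^4 - a^3 - 10*a^2 - 8*a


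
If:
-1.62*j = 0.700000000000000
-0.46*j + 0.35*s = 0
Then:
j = -0.43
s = -0.57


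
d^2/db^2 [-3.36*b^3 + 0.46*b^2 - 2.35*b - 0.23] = 0.92 - 20.16*b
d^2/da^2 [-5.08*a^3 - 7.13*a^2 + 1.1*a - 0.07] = -30.48*a - 14.26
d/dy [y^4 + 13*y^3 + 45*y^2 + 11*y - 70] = 4*y^3 + 39*y^2 + 90*y + 11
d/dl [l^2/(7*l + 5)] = l*(7*l + 10)/(49*l^2 + 70*l + 25)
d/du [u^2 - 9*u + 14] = 2*u - 9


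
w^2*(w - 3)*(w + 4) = w^4 + w^3 - 12*w^2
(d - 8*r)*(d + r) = d^2 - 7*d*r - 8*r^2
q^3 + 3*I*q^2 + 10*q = q*(q - 2*I)*(q + 5*I)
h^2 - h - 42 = (h - 7)*(h + 6)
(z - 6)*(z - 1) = z^2 - 7*z + 6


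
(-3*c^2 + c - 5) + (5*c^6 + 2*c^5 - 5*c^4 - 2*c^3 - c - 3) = 5*c^6 + 2*c^5 - 5*c^4 - 2*c^3 - 3*c^2 - 8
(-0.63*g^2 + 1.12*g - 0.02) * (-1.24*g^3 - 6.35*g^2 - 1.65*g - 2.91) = 0.7812*g^5 + 2.6117*g^4 - 6.0477*g^3 + 0.1123*g^2 - 3.2262*g + 0.0582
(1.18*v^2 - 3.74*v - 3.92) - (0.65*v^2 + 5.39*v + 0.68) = 0.53*v^2 - 9.13*v - 4.6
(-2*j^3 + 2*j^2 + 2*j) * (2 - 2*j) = 4*j^4 - 8*j^3 + 4*j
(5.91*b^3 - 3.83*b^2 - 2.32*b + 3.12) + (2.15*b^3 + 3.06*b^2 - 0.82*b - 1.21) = 8.06*b^3 - 0.77*b^2 - 3.14*b + 1.91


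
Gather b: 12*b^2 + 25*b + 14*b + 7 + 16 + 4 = 12*b^2 + 39*b + 27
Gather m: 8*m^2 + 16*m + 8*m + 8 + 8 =8*m^2 + 24*m + 16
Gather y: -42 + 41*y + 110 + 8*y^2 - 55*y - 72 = 8*y^2 - 14*y - 4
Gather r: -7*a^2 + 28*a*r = -7*a^2 + 28*a*r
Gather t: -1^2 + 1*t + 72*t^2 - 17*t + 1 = 72*t^2 - 16*t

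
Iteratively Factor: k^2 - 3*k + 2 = (k - 1)*(k - 2)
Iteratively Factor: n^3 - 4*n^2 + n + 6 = (n - 2)*(n^2 - 2*n - 3) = (n - 3)*(n - 2)*(n + 1)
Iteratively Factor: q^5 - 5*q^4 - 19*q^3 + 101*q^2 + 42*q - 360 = (q - 3)*(q^4 - 2*q^3 - 25*q^2 + 26*q + 120) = (q - 3)*(q + 2)*(q^3 - 4*q^2 - 17*q + 60) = (q - 5)*(q - 3)*(q + 2)*(q^2 + q - 12) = (q - 5)*(q - 3)^2*(q + 2)*(q + 4)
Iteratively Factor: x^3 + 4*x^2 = (x)*(x^2 + 4*x) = x*(x + 4)*(x)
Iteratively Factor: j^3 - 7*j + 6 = (j - 2)*(j^2 + 2*j - 3) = (j - 2)*(j + 3)*(j - 1)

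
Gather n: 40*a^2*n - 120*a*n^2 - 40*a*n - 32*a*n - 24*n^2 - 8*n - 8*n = n^2*(-120*a - 24) + n*(40*a^2 - 72*a - 16)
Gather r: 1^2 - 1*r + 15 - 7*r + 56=72 - 8*r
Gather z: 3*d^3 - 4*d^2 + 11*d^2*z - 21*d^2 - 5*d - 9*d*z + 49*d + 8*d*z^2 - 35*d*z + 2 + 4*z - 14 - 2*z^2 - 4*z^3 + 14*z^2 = 3*d^3 - 25*d^2 + 44*d - 4*z^3 + z^2*(8*d + 12) + z*(11*d^2 - 44*d + 4) - 12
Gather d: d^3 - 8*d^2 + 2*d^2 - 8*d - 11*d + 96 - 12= d^3 - 6*d^2 - 19*d + 84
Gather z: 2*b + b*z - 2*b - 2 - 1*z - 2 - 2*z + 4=z*(b - 3)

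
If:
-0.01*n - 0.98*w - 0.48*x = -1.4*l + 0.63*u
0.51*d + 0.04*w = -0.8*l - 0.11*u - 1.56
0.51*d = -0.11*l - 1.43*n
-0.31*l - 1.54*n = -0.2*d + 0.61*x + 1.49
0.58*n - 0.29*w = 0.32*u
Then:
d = 0.668488858850652*x + 1.09838584928234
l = -0.569846793090222*x - 3.4826192080281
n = -0.194577741799936*x - 0.123838230944688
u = 1.98163127658004*x + 10.2612270215486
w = -2.57578309913647*x - 11.5704097270464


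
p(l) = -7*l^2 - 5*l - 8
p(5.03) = -210.26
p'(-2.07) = 23.98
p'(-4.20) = 53.80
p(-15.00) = -1508.00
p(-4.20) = -110.48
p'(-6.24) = 82.36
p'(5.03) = -75.42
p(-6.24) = -249.36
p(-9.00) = -530.00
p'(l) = -14*l - 5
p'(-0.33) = -0.38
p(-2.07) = -27.64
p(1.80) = -39.68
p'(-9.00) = 121.00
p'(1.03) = -19.42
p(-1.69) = -19.54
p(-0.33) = -7.11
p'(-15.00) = 205.00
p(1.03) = -20.58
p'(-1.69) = 18.66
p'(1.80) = -30.20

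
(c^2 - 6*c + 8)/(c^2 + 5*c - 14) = (c - 4)/(c + 7)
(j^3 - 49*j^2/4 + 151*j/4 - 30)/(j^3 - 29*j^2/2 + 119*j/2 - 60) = (4*j^2 - 17*j + 15)/(2*(2*j^2 - 13*j + 15))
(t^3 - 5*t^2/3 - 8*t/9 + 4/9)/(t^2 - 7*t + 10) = (t^2 + t/3 - 2/9)/(t - 5)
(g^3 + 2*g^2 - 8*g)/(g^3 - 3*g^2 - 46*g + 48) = g*(g^2 + 2*g - 8)/(g^3 - 3*g^2 - 46*g + 48)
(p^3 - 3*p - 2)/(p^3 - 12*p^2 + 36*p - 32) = (p^2 + 2*p + 1)/(p^2 - 10*p + 16)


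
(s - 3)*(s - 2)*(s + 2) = s^3 - 3*s^2 - 4*s + 12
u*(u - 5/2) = u^2 - 5*u/2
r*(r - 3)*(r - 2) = r^3 - 5*r^2 + 6*r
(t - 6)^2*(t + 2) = t^3 - 10*t^2 + 12*t + 72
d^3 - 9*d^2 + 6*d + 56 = (d - 7)*(d - 4)*(d + 2)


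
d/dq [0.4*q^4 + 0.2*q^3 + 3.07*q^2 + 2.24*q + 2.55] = 1.6*q^3 + 0.6*q^2 + 6.14*q + 2.24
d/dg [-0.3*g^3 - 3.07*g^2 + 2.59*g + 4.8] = -0.9*g^2 - 6.14*g + 2.59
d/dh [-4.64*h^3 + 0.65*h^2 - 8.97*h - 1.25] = -13.92*h^2 + 1.3*h - 8.97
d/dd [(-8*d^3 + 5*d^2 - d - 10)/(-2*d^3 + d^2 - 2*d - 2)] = (2*d^4 + 28*d^3 - 21*d^2 - 18)/(4*d^6 - 4*d^5 + 9*d^4 + 4*d^3 + 8*d + 4)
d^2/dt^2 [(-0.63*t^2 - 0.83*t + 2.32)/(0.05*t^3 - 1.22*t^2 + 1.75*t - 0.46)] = (-0.00315*t^6 - 0.01245*t^5 + 0.704129999999999*t^4 - 7.482774*t^3 + 23.828784*t^2 - 26.604264*t + 10.003116)/(0.000125*t^9 - 0.00915*t^8 + 0.236385*t^7 - 2.459798*t^6 + 8.441835*t^5 - 13.504242*t^4 + 11.283715*t^3 - 5.000706*t^2 + 1.1109*t - 0.097336)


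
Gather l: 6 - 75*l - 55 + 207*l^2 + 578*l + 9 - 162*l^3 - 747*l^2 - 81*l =-162*l^3 - 540*l^2 + 422*l - 40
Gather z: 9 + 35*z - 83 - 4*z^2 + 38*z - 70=-4*z^2 + 73*z - 144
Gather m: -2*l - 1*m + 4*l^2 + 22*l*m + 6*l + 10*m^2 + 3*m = 4*l^2 + 4*l + 10*m^2 + m*(22*l + 2)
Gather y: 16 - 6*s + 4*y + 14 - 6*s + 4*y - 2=-12*s + 8*y + 28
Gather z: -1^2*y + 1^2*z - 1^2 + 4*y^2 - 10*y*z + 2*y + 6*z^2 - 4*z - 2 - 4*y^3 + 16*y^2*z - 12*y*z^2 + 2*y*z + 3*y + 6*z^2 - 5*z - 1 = -4*y^3 + 4*y^2 + 4*y + z^2*(12 - 12*y) + z*(16*y^2 - 8*y - 8) - 4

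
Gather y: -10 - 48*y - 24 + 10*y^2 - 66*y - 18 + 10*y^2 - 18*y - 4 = 20*y^2 - 132*y - 56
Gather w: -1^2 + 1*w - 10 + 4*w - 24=5*w - 35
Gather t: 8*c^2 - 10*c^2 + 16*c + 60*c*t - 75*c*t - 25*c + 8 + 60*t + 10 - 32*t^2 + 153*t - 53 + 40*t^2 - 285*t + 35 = -2*c^2 - 9*c + 8*t^2 + t*(-15*c - 72)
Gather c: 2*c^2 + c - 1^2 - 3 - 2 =2*c^2 + c - 6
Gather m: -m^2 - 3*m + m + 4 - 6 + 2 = -m^2 - 2*m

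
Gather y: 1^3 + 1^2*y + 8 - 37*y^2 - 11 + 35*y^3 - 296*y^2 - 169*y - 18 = 35*y^3 - 333*y^2 - 168*y - 20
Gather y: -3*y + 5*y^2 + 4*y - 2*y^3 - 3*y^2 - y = -2*y^3 + 2*y^2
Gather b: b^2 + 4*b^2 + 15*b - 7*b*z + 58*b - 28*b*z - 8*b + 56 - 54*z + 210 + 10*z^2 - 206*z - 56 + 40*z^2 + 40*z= 5*b^2 + b*(65 - 35*z) + 50*z^2 - 220*z + 210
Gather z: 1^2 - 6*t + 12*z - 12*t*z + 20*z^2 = -6*t + 20*z^2 + z*(12 - 12*t) + 1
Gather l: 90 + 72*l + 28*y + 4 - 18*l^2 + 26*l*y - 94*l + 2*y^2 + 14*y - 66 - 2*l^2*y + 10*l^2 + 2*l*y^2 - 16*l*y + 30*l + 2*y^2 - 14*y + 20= l^2*(-2*y - 8) + l*(2*y^2 + 10*y + 8) + 4*y^2 + 28*y + 48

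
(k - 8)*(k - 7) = k^2 - 15*k + 56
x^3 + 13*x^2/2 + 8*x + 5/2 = (x + 1/2)*(x + 1)*(x + 5)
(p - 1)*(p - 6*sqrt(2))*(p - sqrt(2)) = p^3 - 7*sqrt(2)*p^2 - p^2 + 7*sqrt(2)*p + 12*p - 12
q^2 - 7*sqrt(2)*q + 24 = (q - 4*sqrt(2))*(q - 3*sqrt(2))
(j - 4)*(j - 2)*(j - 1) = j^3 - 7*j^2 + 14*j - 8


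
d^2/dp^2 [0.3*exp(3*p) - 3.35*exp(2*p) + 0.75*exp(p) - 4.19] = (2.7*exp(2*p) - 13.4*exp(p) + 0.75)*exp(p)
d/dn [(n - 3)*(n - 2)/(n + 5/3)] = 3*(3*n^2 + 10*n - 43)/(9*n^2 + 30*n + 25)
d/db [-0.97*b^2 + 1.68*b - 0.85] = 1.68 - 1.94*b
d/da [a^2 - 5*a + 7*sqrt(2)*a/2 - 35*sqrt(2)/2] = 2*a - 5 + 7*sqrt(2)/2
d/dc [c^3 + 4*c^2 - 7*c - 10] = 3*c^2 + 8*c - 7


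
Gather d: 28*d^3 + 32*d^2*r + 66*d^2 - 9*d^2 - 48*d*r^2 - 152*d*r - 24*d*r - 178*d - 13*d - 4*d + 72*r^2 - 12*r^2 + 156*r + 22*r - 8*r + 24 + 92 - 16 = 28*d^3 + d^2*(32*r + 57) + d*(-48*r^2 - 176*r - 195) + 60*r^2 + 170*r + 100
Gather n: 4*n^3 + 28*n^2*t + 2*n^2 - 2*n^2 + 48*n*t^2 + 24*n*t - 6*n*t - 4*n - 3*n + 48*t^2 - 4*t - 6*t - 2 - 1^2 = 4*n^3 + 28*n^2*t + n*(48*t^2 + 18*t - 7) + 48*t^2 - 10*t - 3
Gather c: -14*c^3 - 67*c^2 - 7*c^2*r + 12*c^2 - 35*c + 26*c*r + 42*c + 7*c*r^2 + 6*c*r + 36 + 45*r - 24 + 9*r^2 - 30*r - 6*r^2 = -14*c^3 + c^2*(-7*r - 55) + c*(7*r^2 + 32*r + 7) + 3*r^2 + 15*r + 12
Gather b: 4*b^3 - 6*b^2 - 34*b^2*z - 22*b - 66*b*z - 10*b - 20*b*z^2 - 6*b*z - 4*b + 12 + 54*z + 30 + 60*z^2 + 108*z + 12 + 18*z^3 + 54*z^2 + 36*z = 4*b^3 + b^2*(-34*z - 6) + b*(-20*z^2 - 72*z - 36) + 18*z^3 + 114*z^2 + 198*z + 54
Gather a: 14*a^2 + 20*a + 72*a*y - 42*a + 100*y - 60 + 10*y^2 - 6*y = 14*a^2 + a*(72*y - 22) + 10*y^2 + 94*y - 60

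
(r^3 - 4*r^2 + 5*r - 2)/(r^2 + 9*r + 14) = (r^3 - 4*r^2 + 5*r - 2)/(r^2 + 9*r + 14)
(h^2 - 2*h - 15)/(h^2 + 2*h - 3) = (h - 5)/(h - 1)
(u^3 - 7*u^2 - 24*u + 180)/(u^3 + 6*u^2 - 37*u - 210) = (u - 6)/(u + 7)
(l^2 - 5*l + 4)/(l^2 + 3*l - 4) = (l - 4)/(l + 4)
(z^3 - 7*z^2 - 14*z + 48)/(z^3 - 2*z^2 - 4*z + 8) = (z^2 - 5*z - 24)/(z^2 - 4)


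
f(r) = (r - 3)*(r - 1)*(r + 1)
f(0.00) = 3.00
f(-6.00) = -315.00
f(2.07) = -3.05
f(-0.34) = 2.95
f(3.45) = 4.91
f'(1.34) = -3.65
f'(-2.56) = 34.02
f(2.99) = -0.08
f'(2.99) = 7.88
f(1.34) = -1.32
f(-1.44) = -4.77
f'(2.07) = -0.57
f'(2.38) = 1.71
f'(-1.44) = 13.86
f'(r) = (r - 3)*(r - 1) + (r - 3)*(r + 1) + (r - 1)*(r + 1) = 3*r^2 - 6*r - 1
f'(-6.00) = 143.00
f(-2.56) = -30.88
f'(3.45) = 14.01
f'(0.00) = -1.00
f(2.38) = -2.89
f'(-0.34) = 1.39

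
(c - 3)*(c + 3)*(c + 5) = c^3 + 5*c^2 - 9*c - 45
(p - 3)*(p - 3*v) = p^2 - 3*p*v - 3*p + 9*v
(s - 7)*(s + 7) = s^2 - 49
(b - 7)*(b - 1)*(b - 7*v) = b^3 - 7*b^2*v - 8*b^2 + 56*b*v + 7*b - 49*v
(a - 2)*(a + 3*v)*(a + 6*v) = a^3 + 9*a^2*v - 2*a^2 + 18*a*v^2 - 18*a*v - 36*v^2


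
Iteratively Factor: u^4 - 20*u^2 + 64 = (u - 4)*(u^3 + 4*u^2 - 4*u - 16) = (u - 4)*(u - 2)*(u^2 + 6*u + 8) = (u - 4)*(u - 2)*(u + 2)*(u + 4)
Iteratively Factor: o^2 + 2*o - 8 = (o - 2)*(o + 4)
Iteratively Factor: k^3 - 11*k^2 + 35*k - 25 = (k - 1)*(k^2 - 10*k + 25) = (k - 5)*(k - 1)*(k - 5)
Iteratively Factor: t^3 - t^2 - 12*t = (t + 3)*(t^2 - 4*t) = (t - 4)*(t + 3)*(t)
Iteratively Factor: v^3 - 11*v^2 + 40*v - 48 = (v - 4)*(v^2 - 7*v + 12) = (v - 4)^2*(v - 3)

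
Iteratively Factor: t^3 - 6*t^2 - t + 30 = (t - 3)*(t^2 - 3*t - 10) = (t - 5)*(t - 3)*(t + 2)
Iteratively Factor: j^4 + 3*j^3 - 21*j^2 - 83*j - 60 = (j + 3)*(j^3 - 21*j - 20) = (j + 1)*(j + 3)*(j^2 - j - 20) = (j + 1)*(j + 3)*(j + 4)*(j - 5)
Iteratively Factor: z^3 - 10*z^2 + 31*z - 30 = (z - 3)*(z^2 - 7*z + 10) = (z - 3)*(z - 2)*(z - 5)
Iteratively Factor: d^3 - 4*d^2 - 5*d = (d + 1)*(d^2 - 5*d) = d*(d + 1)*(d - 5)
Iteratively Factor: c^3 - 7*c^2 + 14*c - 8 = (c - 2)*(c^2 - 5*c + 4) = (c - 2)*(c - 1)*(c - 4)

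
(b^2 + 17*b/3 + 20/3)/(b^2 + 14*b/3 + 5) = (b + 4)/(b + 3)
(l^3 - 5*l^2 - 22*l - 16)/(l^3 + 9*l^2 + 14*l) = (l^2 - 7*l - 8)/(l*(l + 7))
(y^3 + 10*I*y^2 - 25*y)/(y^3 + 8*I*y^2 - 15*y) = (y + 5*I)/(y + 3*I)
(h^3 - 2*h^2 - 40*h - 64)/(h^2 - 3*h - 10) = (h^2 - 4*h - 32)/(h - 5)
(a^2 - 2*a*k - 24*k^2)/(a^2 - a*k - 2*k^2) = (-a^2 + 2*a*k + 24*k^2)/(-a^2 + a*k + 2*k^2)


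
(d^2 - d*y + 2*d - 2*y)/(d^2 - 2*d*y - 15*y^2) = (-d^2 + d*y - 2*d + 2*y)/(-d^2 + 2*d*y + 15*y^2)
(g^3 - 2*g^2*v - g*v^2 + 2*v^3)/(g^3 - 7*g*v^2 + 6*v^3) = (g + v)/(g + 3*v)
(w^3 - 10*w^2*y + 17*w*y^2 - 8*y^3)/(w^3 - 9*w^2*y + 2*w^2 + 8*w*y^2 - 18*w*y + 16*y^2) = (w - y)/(w + 2)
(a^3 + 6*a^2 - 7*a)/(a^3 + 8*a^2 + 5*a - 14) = a/(a + 2)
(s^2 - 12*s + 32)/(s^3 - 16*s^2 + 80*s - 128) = 1/(s - 4)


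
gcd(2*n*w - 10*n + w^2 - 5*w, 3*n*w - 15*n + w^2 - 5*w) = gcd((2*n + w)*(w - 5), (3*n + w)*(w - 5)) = w - 5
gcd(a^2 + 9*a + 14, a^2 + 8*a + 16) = 1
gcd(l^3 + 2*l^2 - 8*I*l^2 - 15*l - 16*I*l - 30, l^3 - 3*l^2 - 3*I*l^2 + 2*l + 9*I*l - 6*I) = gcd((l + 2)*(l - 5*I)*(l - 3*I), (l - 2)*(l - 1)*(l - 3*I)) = l - 3*I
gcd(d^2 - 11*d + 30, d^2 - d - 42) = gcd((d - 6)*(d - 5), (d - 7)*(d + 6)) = 1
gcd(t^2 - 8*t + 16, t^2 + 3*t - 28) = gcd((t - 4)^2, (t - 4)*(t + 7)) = t - 4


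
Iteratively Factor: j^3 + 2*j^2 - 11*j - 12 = (j + 4)*(j^2 - 2*j - 3) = (j - 3)*(j + 4)*(j + 1)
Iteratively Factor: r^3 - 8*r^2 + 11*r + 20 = (r + 1)*(r^2 - 9*r + 20) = (r - 4)*(r + 1)*(r - 5)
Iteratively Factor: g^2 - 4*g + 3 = (g - 1)*(g - 3)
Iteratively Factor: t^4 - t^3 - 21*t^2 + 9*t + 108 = (t - 3)*(t^3 + 2*t^2 - 15*t - 36) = (t - 3)*(t + 3)*(t^2 - t - 12) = (t - 4)*(t - 3)*(t + 3)*(t + 3)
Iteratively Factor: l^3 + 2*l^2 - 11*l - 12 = (l - 3)*(l^2 + 5*l + 4) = (l - 3)*(l + 1)*(l + 4)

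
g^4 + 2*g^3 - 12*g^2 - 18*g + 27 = (g - 3)*(g - 1)*(g + 3)^2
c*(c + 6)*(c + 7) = c^3 + 13*c^2 + 42*c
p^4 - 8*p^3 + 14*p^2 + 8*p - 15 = (p - 5)*(p - 3)*(p - 1)*(p + 1)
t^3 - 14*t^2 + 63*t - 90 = (t - 6)*(t - 5)*(t - 3)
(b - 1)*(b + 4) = b^2 + 3*b - 4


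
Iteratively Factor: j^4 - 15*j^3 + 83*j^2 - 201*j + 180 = (j - 4)*(j^3 - 11*j^2 + 39*j - 45) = (j - 4)*(j - 3)*(j^2 - 8*j + 15) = (j - 5)*(j - 4)*(j - 3)*(j - 3)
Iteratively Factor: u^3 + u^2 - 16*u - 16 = (u + 1)*(u^2 - 16) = (u - 4)*(u + 1)*(u + 4)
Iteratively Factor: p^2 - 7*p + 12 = (p - 3)*(p - 4)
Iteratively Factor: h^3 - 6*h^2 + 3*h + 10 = (h - 2)*(h^2 - 4*h - 5) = (h - 2)*(h + 1)*(h - 5)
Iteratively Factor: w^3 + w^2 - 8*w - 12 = (w - 3)*(w^2 + 4*w + 4) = (w - 3)*(w + 2)*(w + 2)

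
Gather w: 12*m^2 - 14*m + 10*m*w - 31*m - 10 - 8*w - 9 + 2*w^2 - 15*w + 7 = 12*m^2 - 45*m + 2*w^2 + w*(10*m - 23) - 12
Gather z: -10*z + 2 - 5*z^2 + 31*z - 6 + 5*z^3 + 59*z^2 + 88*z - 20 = 5*z^3 + 54*z^2 + 109*z - 24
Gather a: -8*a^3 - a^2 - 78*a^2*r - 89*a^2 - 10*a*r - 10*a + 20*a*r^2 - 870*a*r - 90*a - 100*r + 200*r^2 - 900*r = -8*a^3 + a^2*(-78*r - 90) + a*(20*r^2 - 880*r - 100) + 200*r^2 - 1000*r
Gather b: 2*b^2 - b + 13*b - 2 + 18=2*b^2 + 12*b + 16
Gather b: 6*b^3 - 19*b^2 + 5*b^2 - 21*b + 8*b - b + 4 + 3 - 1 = 6*b^3 - 14*b^2 - 14*b + 6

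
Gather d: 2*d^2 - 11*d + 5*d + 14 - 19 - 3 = 2*d^2 - 6*d - 8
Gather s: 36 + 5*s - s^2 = -s^2 + 5*s + 36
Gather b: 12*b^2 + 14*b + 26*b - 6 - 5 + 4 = 12*b^2 + 40*b - 7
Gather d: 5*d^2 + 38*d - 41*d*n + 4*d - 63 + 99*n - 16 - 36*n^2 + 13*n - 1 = 5*d^2 + d*(42 - 41*n) - 36*n^2 + 112*n - 80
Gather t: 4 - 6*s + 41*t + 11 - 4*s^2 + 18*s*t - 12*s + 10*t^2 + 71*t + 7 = -4*s^2 - 18*s + 10*t^2 + t*(18*s + 112) + 22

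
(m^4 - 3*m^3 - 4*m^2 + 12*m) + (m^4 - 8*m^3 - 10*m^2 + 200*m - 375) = 2*m^4 - 11*m^3 - 14*m^2 + 212*m - 375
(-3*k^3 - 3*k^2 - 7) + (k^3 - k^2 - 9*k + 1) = -2*k^3 - 4*k^2 - 9*k - 6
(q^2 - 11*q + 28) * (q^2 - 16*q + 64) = q^4 - 27*q^3 + 268*q^2 - 1152*q + 1792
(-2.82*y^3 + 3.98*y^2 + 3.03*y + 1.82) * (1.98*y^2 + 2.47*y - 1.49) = -5.5836*y^5 + 0.915*y^4 + 20.0318*y^3 + 5.1575*y^2 - 0.0192999999999985*y - 2.7118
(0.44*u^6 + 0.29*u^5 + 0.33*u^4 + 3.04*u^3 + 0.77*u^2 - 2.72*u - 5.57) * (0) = 0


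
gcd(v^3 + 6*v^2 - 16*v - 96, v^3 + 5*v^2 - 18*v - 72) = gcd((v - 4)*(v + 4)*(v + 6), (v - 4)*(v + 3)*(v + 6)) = v^2 + 2*v - 24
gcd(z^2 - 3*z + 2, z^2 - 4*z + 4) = z - 2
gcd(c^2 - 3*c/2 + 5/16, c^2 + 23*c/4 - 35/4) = c - 5/4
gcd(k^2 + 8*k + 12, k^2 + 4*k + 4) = k + 2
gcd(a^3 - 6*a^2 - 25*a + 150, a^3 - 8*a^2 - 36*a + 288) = a - 6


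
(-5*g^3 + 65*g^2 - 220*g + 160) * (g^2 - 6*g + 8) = -5*g^5 + 95*g^4 - 650*g^3 + 2000*g^2 - 2720*g + 1280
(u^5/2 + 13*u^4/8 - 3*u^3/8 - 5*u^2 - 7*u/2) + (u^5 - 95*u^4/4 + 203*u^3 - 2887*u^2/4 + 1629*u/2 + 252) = 3*u^5/2 - 177*u^4/8 + 1621*u^3/8 - 2907*u^2/4 + 811*u + 252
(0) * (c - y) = 0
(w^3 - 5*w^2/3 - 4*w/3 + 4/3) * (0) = 0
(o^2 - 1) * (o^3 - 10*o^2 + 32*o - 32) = o^5 - 10*o^4 + 31*o^3 - 22*o^2 - 32*o + 32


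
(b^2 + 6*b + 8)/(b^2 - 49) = (b^2 + 6*b + 8)/(b^2 - 49)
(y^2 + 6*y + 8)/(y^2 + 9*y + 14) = (y + 4)/(y + 7)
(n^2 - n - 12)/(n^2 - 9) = (n - 4)/(n - 3)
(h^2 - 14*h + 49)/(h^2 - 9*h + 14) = (h - 7)/(h - 2)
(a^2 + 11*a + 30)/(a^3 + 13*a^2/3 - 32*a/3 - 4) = 3*(a + 5)/(3*a^2 - 5*a - 2)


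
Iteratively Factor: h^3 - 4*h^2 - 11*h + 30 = (h - 5)*(h^2 + h - 6) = (h - 5)*(h - 2)*(h + 3)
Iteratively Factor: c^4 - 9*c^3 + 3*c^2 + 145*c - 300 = (c + 4)*(c^3 - 13*c^2 + 55*c - 75) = (c - 5)*(c + 4)*(c^2 - 8*c + 15) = (c - 5)^2*(c + 4)*(c - 3)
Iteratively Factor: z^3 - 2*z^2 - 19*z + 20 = (z - 5)*(z^2 + 3*z - 4) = (z - 5)*(z - 1)*(z + 4)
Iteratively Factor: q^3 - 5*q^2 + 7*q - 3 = (q - 1)*(q^2 - 4*q + 3) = (q - 3)*(q - 1)*(q - 1)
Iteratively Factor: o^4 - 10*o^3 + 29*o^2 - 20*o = (o - 5)*(o^3 - 5*o^2 + 4*o) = (o - 5)*(o - 4)*(o^2 - o) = o*(o - 5)*(o - 4)*(o - 1)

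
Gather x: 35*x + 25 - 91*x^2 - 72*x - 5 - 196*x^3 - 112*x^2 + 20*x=-196*x^3 - 203*x^2 - 17*x + 20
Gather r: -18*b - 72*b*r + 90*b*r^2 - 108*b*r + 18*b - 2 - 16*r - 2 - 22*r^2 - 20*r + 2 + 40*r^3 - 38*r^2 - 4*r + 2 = 40*r^3 + r^2*(90*b - 60) + r*(-180*b - 40)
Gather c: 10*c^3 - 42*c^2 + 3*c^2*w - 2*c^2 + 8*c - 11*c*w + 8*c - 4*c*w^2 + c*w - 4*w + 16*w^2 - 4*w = 10*c^3 + c^2*(3*w - 44) + c*(-4*w^2 - 10*w + 16) + 16*w^2 - 8*w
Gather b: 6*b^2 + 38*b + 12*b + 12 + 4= 6*b^2 + 50*b + 16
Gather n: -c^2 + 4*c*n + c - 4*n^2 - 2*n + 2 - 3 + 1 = -c^2 + c - 4*n^2 + n*(4*c - 2)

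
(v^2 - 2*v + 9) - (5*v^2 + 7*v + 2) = -4*v^2 - 9*v + 7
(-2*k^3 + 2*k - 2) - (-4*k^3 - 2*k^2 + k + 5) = 2*k^3 + 2*k^2 + k - 7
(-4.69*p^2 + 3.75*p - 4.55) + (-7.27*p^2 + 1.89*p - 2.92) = -11.96*p^2 + 5.64*p - 7.47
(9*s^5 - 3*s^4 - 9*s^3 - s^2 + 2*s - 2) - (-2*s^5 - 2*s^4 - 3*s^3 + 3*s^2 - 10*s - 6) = 11*s^5 - s^4 - 6*s^3 - 4*s^2 + 12*s + 4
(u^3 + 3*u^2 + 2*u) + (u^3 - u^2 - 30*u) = 2*u^3 + 2*u^2 - 28*u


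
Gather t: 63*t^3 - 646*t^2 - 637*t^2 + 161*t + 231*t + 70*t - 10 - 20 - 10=63*t^3 - 1283*t^2 + 462*t - 40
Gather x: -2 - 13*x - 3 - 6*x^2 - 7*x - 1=-6*x^2 - 20*x - 6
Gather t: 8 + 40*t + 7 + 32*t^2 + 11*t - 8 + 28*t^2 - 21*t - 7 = 60*t^2 + 30*t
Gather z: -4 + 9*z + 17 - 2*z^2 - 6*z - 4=-2*z^2 + 3*z + 9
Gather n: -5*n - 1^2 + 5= 4 - 5*n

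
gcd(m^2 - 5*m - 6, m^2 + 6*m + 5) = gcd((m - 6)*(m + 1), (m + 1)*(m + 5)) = m + 1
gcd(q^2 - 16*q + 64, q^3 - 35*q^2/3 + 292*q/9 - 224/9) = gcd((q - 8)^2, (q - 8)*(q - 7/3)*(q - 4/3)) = q - 8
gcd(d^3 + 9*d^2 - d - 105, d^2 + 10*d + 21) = d + 7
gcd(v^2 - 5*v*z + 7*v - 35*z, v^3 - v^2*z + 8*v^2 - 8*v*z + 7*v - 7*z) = v + 7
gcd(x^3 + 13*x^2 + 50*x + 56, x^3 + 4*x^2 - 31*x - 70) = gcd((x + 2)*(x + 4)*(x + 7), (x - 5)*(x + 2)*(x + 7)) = x^2 + 9*x + 14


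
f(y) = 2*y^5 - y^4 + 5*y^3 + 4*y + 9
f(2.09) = 123.68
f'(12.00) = 202612.00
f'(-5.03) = 7293.92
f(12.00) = 485625.00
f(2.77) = 393.63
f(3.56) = 1231.83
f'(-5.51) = 10345.89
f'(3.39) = 1341.23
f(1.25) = 27.43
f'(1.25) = 44.04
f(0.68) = 13.37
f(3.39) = 980.71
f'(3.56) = 1619.83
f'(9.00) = 63913.00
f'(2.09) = 223.81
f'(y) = 10*y^4 - 4*y^3 + 15*y^2 + 4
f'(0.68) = 11.82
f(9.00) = 115227.00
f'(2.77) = 622.81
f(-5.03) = -7727.34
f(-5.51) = -11928.72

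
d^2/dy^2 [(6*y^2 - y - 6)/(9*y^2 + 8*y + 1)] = 2*(-513*y^3 - 1620*y^2 - 1269*y - 316)/(729*y^6 + 1944*y^5 + 1971*y^4 + 944*y^3 + 219*y^2 + 24*y + 1)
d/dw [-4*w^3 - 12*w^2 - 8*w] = -12*w^2 - 24*w - 8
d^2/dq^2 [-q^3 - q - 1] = -6*q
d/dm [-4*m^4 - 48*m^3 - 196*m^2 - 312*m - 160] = -16*m^3 - 144*m^2 - 392*m - 312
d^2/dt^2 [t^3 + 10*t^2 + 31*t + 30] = 6*t + 20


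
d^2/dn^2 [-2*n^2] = -4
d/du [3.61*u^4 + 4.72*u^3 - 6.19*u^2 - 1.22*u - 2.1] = 14.44*u^3 + 14.16*u^2 - 12.38*u - 1.22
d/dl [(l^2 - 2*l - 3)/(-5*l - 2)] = (-5*l^2 - 4*l - 11)/(25*l^2 + 20*l + 4)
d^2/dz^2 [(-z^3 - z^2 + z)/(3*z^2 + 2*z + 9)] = 2*(38*z^3 + 27*z^2 - 324*z - 99)/(27*z^6 + 54*z^5 + 279*z^4 + 332*z^3 + 837*z^2 + 486*z + 729)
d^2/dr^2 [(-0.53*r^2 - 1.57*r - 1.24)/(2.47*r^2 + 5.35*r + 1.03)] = (-5.14945600000003*r^3 - 37.300458*r^2 - 74.350458*r - 48.496016)/(15.069223*r^6 + 97.919445*r^5 + 230.944506*r^4 + 234.795985*r^3 + 96.304794*r^2 + 17.027445*r + 1.092727)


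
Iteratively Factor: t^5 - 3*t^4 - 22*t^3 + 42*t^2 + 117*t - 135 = (t + 3)*(t^4 - 6*t^3 - 4*t^2 + 54*t - 45) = (t - 1)*(t + 3)*(t^3 - 5*t^2 - 9*t + 45) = (t - 1)*(t + 3)^2*(t^2 - 8*t + 15) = (t - 5)*(t - 1)*(t + 3)^2*(t - 3)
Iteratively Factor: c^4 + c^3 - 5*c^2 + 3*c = (c - 1)*(c^3 + 2*c^2 - 3*c) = (c - 1)^2*(c^2 + 3*c) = c*(c - 1)^2*(c + 3)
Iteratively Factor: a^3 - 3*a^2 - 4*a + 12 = (a - 3)*(a^2 - 4) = (a - 3)*(a + 2)*(a - 2)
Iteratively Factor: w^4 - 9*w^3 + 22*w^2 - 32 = (w + 1)*(w^3 - 10*w^2 + 32*w - 32) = (w - 4)*(w + 1)*(w^2 - 6*w + 8) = (w - 4)^2*(w + 1)*(w - 2)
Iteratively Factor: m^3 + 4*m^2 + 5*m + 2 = (m + 1)*(m^2 + 3*m + 2) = (m + 1)*(m + 2)*(m + 1)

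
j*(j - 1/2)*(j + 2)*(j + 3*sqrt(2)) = j^4 + 3*j^3/2 + 3*sqrt(2)*j^3 - j^2 + 9*sqrt(2)*j^2/2 - 3*sqrt(2)*j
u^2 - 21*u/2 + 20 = (u - 8)*(u - 5/2)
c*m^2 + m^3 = m^2*(c + m)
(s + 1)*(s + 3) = s^2 + 4*s + 3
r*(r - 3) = r^2 - 3*r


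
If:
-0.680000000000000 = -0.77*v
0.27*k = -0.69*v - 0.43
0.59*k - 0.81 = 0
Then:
No Solution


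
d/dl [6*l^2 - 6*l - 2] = 12*l - 6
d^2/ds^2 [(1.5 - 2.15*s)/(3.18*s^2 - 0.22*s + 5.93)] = (-(2.15*s - 1.5)*(6.36*s - 0.22)*(12.72*s - 0.44) + (41.022*s - 10.486)*(3.18*s^2 - 0.22*s + 5.93))/(3.18*s^2 - 0.22*s + 5.93)^3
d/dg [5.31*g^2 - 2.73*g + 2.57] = 10.62*g - 2.73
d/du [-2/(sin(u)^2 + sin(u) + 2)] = 2*(2*sin(u) + 1)*cos(u)/(sin(u)^2 + sin(u) + 2)^2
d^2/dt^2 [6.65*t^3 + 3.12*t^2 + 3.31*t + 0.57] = 39.9*t + 6.24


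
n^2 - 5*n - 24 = (n - 8)*(n + 3)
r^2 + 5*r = r*(r + 5)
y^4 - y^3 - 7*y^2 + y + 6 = (y - 3)*(y - 1)*(y + 1)*(y + 2)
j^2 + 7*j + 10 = (j + 2)*(j + 5)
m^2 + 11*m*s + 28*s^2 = (m + 4*s)*(m + 7*s)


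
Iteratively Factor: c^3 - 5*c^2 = (c)*(c^2 - 5*c) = c^2*(c - 5)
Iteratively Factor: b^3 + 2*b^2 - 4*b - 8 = (b - 2)*(b^2 + 4*b + 4) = (b - 2)*(b + 2)*(b + 2)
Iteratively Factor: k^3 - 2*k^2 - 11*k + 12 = (k + 3)*(k^2 - 5*k + 4) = (k - 1)*(k + 3)*(k - 4)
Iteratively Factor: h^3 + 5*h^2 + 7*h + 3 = (h + 1)*(h^2 + 4*h + 3) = (h + 1)*(h + 3)*(h + 1)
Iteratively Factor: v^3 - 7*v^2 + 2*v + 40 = (v + 2)*(v^2 - 9*v + 20) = (v - 5)*(v + 2)*(v - 4)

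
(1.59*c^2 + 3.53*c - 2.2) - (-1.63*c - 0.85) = 1.59*c^2 + 5.16*c - 1.35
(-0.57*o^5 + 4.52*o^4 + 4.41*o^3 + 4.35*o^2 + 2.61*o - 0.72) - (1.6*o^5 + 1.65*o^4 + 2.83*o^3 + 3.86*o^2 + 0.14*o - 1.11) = -2.17*o^5 + 2.87*o^4 + 1.58*o^3 + 0.49*o^2 + 2.47*o + 0.39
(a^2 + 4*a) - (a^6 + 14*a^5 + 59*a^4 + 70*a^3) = -a^6 - 14*a^5 - 59*a^4 - 70*a^3 + a^2 + 4*a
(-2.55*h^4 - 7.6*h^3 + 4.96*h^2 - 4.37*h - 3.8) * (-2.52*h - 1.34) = 6.426*h^5 + 22.569*h^4 - 2.3152*h^3 + 4.366*h^2 + 15.4318*h + 5.092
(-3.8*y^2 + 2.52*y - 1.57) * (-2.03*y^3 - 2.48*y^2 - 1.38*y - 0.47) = 7.714*y^5 + 4.3084*y^4 + 2.1815*y^3 + 2.202*y^2 + 0.9822*y + 0.7379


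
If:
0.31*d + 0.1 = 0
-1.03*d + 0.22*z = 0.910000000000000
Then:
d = -0.32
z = 2.63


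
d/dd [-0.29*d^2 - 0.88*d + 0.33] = -0.58*d - 0.88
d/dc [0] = 0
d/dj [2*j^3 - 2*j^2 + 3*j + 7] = 6*j^2 - 4*j + 3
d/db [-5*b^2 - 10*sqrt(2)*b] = -10*b - 10*sqrt(2)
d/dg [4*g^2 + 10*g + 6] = 8*g + 10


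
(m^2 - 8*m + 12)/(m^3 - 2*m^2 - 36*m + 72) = 1/(m + 6)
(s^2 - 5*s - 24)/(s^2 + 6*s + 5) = (s^2 - 5*s - 24)/(s^2 + 6*s + 5)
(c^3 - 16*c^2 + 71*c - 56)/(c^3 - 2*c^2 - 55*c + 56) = (c - 7)/(c + 7)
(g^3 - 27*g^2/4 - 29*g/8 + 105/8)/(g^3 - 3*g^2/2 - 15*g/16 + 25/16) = 2*(2*g^2 - 11*g - 21)/(4*g^2 - g - 5)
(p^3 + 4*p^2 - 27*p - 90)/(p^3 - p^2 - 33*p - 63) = (p^2 + p - 30)/(p^2 - 4*p - 21)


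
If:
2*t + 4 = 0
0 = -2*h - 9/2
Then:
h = -9/4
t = -2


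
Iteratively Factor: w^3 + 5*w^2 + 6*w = (w + 3)*(w^2 + 2*w) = (w + 2)*(w + 3)*(w)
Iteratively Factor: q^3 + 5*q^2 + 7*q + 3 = (q + 1)*(q^2 + 4*q + 3) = (q + 1)^2*(q + 3)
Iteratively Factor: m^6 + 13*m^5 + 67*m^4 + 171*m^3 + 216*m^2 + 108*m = (m)*(m^5 + 13*m^4 + 67*m^3 + 171*m^2 + 216*m + 108) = m*(m + 3)*(m^4 + 10*m^3 + 37*m^2 + 60*m + 36) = m*(m + 2)*(m + 3)*(m^3 + 8*m^2 + 21*m + 18) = m*(m + 2)^2*(m + 3)*(m^2 + 6*m + 9) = m*(m + 2)^2*(m + 3)^2*(m + 3)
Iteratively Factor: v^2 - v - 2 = (v - 2)*(v + 1)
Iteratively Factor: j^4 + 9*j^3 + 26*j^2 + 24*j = (j + 4)*(j^3 + 5*j^2 + 6*j) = (j + 3)*(j + 4)*(j^2 + 2*j) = j*(j + 3)*(j + 4)*(j + 2)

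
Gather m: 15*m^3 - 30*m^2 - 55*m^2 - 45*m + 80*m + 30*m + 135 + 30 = 15*m^3 - 85*m^2 + 65*m + 165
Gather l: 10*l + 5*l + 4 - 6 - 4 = 15*l - 6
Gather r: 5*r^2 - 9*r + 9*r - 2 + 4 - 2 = 5*r^2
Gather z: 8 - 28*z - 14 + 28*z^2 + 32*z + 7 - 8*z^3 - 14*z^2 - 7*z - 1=-8*z^3 + 14*z^2 - 3*z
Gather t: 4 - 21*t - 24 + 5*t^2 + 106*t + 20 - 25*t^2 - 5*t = -20*t^2 + 80*t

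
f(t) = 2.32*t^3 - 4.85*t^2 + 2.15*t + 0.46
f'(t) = 6.96*t^2 - 9.7*t + 2.15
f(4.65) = 138.85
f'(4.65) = 107.54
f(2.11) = 5.20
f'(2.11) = 12.67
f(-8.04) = -1536.08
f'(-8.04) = 530.04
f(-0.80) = -5.55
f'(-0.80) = 14.36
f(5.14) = 198.42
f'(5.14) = 136.17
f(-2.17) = -50.75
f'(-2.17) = 55.97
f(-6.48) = -848.39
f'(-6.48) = 357.26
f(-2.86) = -99.63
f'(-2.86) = 86.82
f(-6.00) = -688.16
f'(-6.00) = 310.91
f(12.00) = 3336.82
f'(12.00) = 887.99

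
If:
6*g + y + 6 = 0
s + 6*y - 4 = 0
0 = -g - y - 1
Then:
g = -1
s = 4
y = 0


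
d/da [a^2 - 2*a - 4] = 2*a - 2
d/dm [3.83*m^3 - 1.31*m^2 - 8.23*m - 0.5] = 11.49*m^2 - 2.62*m - 8.23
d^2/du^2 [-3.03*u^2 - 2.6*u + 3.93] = -6.06000000000000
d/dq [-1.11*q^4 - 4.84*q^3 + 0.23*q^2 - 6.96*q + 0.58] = -4.44*q^3 - 14.52*q^2 + 0.46*q - 6.96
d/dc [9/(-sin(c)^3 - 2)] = 27*sin(c)^2*cos(c)/(sin(c)^3 + 2)^2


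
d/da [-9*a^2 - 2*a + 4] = -18*a - 2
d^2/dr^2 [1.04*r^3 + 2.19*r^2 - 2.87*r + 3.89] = 6.24*r + 4.38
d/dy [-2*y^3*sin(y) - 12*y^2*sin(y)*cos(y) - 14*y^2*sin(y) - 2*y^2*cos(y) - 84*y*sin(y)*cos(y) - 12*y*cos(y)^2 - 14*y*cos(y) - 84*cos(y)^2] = -2*y^3*cos(y) - 4*y^2*sin(y) - 14*y^2*cos(y) - 12*y^2*cos(2*y) - 14*y*sin(y) - 4*y*cos(y) - 84*y*cos(2*y) + 42*sin(2*y) - 14*cos(y) - 6*cos(2*y) - 6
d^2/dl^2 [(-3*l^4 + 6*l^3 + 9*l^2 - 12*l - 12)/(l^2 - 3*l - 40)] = 6*(-l^6 + 9*l^5 + 93*l^4 - 857*l^3 - 8532*l^2 + 9156*l + 5084)/(l^6 - 9*l^5 - 93*l^4 + 693*l^3 + 3720*l^2 - 14400*l - 64000)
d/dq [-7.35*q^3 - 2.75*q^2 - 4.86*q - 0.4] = -22.05*q^2 - 5.5*q - 4.86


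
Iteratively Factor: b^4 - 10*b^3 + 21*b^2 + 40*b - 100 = (b - 5)*(b^3 - 5*b^2 - 4*b + 20) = (b - 5)*(b + 2)*(b^2 - 7*b + 10) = (b - 5)*(b - 2)*(b + 2)*(b - 5)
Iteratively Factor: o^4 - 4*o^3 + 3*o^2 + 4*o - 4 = (o + 1)*(o^3 - 5*o^2 + 8*o - 4) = (o - 2)*(o + 1)*(o^2 - 3*o + 2) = (o - 2)^2*(o + 1)*(o - 1)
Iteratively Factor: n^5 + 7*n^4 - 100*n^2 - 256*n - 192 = (n + 3)*(n^4 + 4*n^3 - 12*n^2 - 64*n - 64) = (n + 2)*(n + 3)*(n^3 + 2*n^2 - 16*n - 32) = (n + 2)^2*(n + 3)*(n^2 - 16) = (n - 4)*(n + 2)^2*(n + 3)*(n + 4)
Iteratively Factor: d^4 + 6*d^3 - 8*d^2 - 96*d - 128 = (d - 4)*(d^3 + 10*d^2 + 32*d + 32) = (d - 4)*(d + 4)*(d^2 + 6*d + 8) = (d - 4)*(d + 2)*(d + 4)*(d + 4)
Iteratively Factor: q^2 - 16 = (q - 4)*(q + 4)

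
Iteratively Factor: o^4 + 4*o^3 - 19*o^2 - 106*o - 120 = (o - 5)*(o^3 + 9*o^2 + 26*o + 24) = (o - 5)*(o + 3)*(o^2 + 6*o + 8) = (o - 5)*(o + 2)*(o + 3)*(o + 4)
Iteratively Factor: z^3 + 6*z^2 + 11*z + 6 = (z + 1)*(z^2 + 5*z + 6) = (z + 1)*(z + 3)*(z + 2)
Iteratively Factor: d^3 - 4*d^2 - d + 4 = (d - 1)*(d^2 - 3*d - 4) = (d - 4)*(d - 1)*(d + 1)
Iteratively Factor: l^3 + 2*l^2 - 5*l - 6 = (l + 1)*(l^2 + l - 6) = (l - 2)*(l + 1)*(l + 3)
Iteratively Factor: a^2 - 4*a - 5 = (a + 1)*(a - 5)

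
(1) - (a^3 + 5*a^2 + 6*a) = -a^3 - 5*a^2 - 6*a + 1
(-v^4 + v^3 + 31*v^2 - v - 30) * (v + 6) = -v^5 - 5*v^4 + 37*v^3 + 185*v^2 - 36*v - 180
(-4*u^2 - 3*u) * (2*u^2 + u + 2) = -8*u^4 - 10*u^3 - 11*u^2 - 6*u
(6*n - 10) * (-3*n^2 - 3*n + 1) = -18*n^3 + 12*n^2 + 36*n - 10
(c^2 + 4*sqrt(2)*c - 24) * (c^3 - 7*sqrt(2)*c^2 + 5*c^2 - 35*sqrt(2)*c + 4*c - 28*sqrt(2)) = c^5 - 3*sqrt(2)*c^4 + 5*c^4 - 76*c^3 - 15*sqrt(2)*c^3 - 400*c^2 + 156*sqrt(2)*c^2 - 320*c + 840*sqrt(2)*c + 672*sqrt(2)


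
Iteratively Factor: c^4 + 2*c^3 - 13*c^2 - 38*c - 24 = (c + 2)*(c^3 - 13*c - 12) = (c + 1)*(c + 2)*(c^2 - c - 12) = (c + 1)*(c + 2)*(c + 3)*(c - 4)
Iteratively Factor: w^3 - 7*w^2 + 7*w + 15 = (w + 1)*(w^2 - 8*w + 15) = (w - 5)*(w + 1)*(w - 3)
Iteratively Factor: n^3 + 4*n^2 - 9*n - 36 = (n + 3)*(n^2 + n - 12) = (n - 3)*(n + 3)*(n + 4)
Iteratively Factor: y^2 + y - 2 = (y + 2)*(y - 1)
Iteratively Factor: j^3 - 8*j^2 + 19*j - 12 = (j - 4)*(j^2 - 4*j + 3) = (j - 4)*(j - 1)*(j - 3)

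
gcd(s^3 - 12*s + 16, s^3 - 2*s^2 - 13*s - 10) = 1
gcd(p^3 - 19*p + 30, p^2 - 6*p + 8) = p - 2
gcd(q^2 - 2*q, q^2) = q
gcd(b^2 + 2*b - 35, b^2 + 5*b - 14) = b + 7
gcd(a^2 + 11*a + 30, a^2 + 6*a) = a + 6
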